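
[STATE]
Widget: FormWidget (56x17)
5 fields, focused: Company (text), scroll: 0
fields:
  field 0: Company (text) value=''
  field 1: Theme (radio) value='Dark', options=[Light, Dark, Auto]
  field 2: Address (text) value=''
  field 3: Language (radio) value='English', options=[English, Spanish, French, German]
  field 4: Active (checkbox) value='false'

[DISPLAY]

> Company:    [                                        ]
  Theme:      ( ) Light  (●) Dark  ( ) Auto             
  Address:    [                                        ]
  Language:   (●) English  ( ) Spanish  ( ) French  ( ) 
  Active:     [ ]                                       
                                                        
                                                        
                                                        
                                                        
                                                        
                                                        
                                                        
                                                        
                                                        
                                                        
                                                        
                                                        


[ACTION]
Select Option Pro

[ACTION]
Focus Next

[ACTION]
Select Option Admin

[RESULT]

  Company:    [                                        ]
> Theme:      ( ) Light  (●) Dark  ( ) Auto             
  Address:    [                                        ]
  Language:   (●) English  ( ) Spanish  ( ) French  ( ) 
  Active:     [ ]                                       
                                                        
                                                        
                                                        
                                                        
                                                        
                                                        
                                                        
                                                        
                                                        
                                                        
                                                        
                                                        


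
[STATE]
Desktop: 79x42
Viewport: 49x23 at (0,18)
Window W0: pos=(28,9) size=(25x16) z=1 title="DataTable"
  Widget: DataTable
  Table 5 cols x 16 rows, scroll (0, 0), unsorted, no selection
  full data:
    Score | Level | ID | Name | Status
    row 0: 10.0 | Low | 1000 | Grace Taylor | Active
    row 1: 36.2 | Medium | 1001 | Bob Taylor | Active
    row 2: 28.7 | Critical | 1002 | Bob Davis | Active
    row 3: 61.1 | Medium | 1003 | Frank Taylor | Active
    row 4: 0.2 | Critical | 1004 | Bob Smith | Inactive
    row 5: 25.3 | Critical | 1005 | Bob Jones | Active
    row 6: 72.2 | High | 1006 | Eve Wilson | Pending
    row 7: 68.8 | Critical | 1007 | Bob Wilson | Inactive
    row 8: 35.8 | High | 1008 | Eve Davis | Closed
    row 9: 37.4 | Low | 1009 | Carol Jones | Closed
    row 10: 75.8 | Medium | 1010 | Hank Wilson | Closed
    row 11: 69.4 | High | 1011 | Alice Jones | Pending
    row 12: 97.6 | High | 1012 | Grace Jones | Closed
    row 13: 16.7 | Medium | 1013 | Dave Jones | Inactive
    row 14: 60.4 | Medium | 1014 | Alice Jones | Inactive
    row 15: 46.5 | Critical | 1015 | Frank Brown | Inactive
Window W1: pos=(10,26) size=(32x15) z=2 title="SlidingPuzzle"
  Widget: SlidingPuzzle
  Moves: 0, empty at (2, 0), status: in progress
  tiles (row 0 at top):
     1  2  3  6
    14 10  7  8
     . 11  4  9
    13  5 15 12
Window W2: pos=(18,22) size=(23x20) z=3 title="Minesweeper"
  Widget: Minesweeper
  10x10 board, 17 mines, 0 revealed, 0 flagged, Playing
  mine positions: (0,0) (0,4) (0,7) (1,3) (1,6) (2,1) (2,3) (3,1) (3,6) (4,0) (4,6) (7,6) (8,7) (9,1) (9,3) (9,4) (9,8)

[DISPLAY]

                            ┃0.2  │Critical│1004│
                            ┃25.3 │Critical│1005│
                            ┃72.2 │High    │1006│
                            ┃68.8 │Critical│1007│
                  ┏━━━━━━━━━━━━━━━━━━━━━┓  │1008│
                  ┃ Minesweeper         ┃  │1009│
                  ┠─────────────────────┨━━━━━━━━
                  ┃■■■■■■■■■■           ┃        
          ┏━━━━━━━┃■■■■■■■■■■           ┃┓       
          ┃ Slidin┃■■■■■■■■■■           ┃┃       
          ┠───────┃■■■■■■■■■■           ┃┨       
          ┃┌────┬─┃■■■■■■■■■■           ┃┃       
          ┃│  1 │ ┃■■■■■■■■■■           ┃┃       
          ┃├────┼─┃■■■■■■■■■■           ┃┃       
          ┃│ 14 │ ┃■■■■■■■■■■           ┃┃       
          ┃├────┼─┃■■■■■■■■■■           ┃┃       
          ┃│    │ ┃■■■■■■■■■■           ┃┃       
          ┃├────┼─┃                     ┃┃       
          ┃│ 13 │ ┃                     ┃┃       
          ┃└────┴─┃                     ┃┃       
          ┃Moves: ┃                     ┃┃       
          ┃       ┃                     ┃┃       
          ┗━━━━━━━┃                     ┃┛       


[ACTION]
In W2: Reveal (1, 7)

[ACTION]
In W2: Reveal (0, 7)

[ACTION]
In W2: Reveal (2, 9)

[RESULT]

                            ┃0.2  │Critical│1004│
                            ┃25.3 │Critical│1005│
                            ┃72.2 │High    │1006│
                            ┃68.8 │Critical│1007│
                  ┏━━━━━━━━━━━━━━━━━━━━━┓  │1008│
                  ┃ Minesweeper         ┃  │1009│
                  ┠─────────────────────┨━━━━━━━━
                  ┃✹■■■✹■■✹■■           ┃        
          ┏━━━━━━━┃■■■✹■■✹2■■           ┃┓       
          ┃ Slidin┃■✹■✹■■■■■■           ┃┃       
          ┠───────┃■✹■■■■✹■■■           ┃┨       
          ┃┌────┬─┃✹■■■■■✹■■■           ┃┃       
          ┃│  1 │ ┃■■■■■■■■■■           ┃┃       
          ┃├────┼─┃■■■■■■■■■■           ┃┃       
          ┃│ 14 │ ┃■■■■■■✹■■■           ┃┃       
          ┃├────┼─┃■■■■■■■✹■■           ┃┃       
          ┃│    │ ┃■✹■✹✹■■■✹■           ┃┃       
          ┃├────┼─┃                     ┃┃       
          ┃│ 13 │ ┃                     ┃┃       
          ┃└────┴─┃                     ┃┃       
          ┃Moves: ┃                     ┃┃       
          ┃       ┃                     ┃┃       
          ┗━━━━━━━┃                     ┃┛       


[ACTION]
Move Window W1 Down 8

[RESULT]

                            ┃0.2  │Critical│1004│
                            ┃25.3 │Critical│1005│
                            ┃72.2 │High    │1006│
                            ┃68.8 │Critical│1007│
                  ┏━━━━━━━━━━━━━━━━━━━━━┓  │1008│
                  ┃ Minesweeper         ┃  │1009│
                  ┠─────────────────────┨━━━━━━━━
                  ┃✹■■■✹■■✹■■           ┃        
                  ┃■■■✹■■✹2■■           ┃        
          ┏━━━━━━━┃■✹■✹■■■■■■           ┃┓       
          ┃ Slidin┃■✹■■■■✹■■■           ┃┃       
          ┠───────┃✹■■■■■✹■■■           ┃┨       
          ┃┌────┬─┃■■■■■■■■■■           ┃┃       
          ┃│  1 │ ┃■■■■■■■■■■           ┃┃       
          ┃├────┼─┃■■■■■■✹■■■           ┃┃       
          ┃│ 14 │ ┃■■■■■■■✹■■           ┃┃       
          ┃├────┼─┃■✹■✹✹■■■✹■           ┃┃       
          ┃│    │ ┃                     ┃┃       
          ┃├────┼─┃                     ┃┃       
          ┃│ 13 │ ┃                     ┃┃       
          ┃└────┴─┃                     ┃┃       
          ┃Moves: ┃                     ┃┃       
          ┃       ┃                     ┃┃       


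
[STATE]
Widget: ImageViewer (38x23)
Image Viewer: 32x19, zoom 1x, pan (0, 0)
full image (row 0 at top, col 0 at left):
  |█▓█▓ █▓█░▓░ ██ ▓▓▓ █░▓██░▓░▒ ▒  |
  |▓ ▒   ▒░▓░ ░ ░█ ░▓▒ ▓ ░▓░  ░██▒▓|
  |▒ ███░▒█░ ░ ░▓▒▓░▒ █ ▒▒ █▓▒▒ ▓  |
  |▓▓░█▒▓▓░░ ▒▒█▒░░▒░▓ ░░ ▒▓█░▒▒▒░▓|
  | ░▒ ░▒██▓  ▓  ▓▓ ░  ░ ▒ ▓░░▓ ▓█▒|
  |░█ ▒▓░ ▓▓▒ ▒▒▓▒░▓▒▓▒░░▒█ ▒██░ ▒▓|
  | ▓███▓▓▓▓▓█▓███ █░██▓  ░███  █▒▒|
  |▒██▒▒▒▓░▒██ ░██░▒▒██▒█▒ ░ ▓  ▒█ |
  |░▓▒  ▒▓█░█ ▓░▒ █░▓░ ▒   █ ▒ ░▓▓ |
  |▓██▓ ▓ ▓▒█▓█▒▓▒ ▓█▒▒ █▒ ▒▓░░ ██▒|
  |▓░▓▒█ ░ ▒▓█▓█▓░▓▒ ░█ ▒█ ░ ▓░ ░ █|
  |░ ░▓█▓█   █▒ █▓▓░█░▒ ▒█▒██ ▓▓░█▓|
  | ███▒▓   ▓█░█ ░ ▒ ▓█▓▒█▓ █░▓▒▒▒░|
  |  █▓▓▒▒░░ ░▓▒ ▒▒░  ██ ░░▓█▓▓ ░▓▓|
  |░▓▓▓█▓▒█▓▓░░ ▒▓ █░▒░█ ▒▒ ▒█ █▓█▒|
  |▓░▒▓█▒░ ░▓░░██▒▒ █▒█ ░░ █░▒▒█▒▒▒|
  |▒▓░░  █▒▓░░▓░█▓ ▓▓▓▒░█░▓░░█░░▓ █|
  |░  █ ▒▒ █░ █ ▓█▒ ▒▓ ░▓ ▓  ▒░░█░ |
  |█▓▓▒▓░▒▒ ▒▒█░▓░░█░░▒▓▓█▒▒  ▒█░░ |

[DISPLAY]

█▓█▓ █▓█░▓░ ██ ▓▓▓ █░▓██░▓░▒ ▒        
▓ ▒   ▒░▓░ ░ ░█ ░▓▒ ▓ ░▓░  ░██▒▓      
▒ ███░▒█░ ░ ░▓▒▓░▒ █ ▒▒ █▓▒▒ ▓        
▓▓░█▒▓▓░░ ▒▒█▒░░▒░▓ ░░ ▒▓█░▒▒▒░▓      
 ░▒ ░▒██▓  ▓  ▓▓ ░  ░ ▒ ▓░░▓ ▓█▒      
░█ ▒▓░ ▓▓▒ ▒▒▓▒░▓▒▓▒░░▒█ ▒██░ ▒▓      
 ▓███▓▓▓▓▓█▓███ █░██▓  ░███  █▒▒      
▒██▒▒▒▓░▒██ ░██░▒▒██▒█▒ ░ ▓  ▒█       
░▓▒  ▒▓█░█ ▓░▒ █░▓░ ▒   █ ▒ ░▓▓       
▓██▓ ▓ ▓▒█▓█▒▓▒ ▓█▒▒ █▒ ▒▓░░ ██▒      
▓░▓▒█ ░ ▒▓█▓█▓░▓▒ ░█ ▒█ ░ ▓░ ░ █      
░ ░▓█▓█   █▒ █▓▓░█░▒ ▒█▒██ ▓▓░█▓      
 ███▒▓   ▓█░█ ░ ▒ ▓█▓▒█▓ █░▓▒▒▒░      
  █▓▓▒▒░░ ░▓▒ ▒▒░  ██ ░░▓█▓▓ ░▓▓      
░▓▓▓█▓▒█▓▓░░ ▒▓ █░▒░█ ▒▒ ▒█ █▓█▒      
▓░▒▓█▒░ ░▓░░██▒▒ █▒█ ░░ █░▒▒█▒▒▒      
▒▓░░  █▒▓░░▓░█▓ ▓▓▓▒░█░▓░░█░░▓ █      
░  █ ▒▒ █░ █ ▓█▒ ▒▓ ░▓ ▓  ▒░░█░       
█▓▓▒▓░▒▒ ▒▒█░▓░░█░░▒▓▓█▒▒  ▒█░░       
                                      
                                      
                                      
                                      


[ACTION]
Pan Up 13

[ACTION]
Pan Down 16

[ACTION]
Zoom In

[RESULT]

░░▓▓▒▒    ▒▒▓▓██░░██  ▓▓░░▒▒  ██░░▓▓░░
░░▓▓▒▒    ▒▒▓▓██░░██  ▓▓░░▒▒  ██░░▓▓░░
▓▓████▓▓  ▓▓  ▓▓▒▒██▓▓██▒▒▓▓▒▒  ▓▓██▒▒
▓▓████▓▓  ▓▓  ▓▓▒▒██▓▓██▒▒▓▓▒▒  ▓▓██▒▒
▓▓░░▓▓▒▒██  ░░  ▒▒▓▓██▓▓██▓▓░░▓▓▒▒  ░░
▓▓░░▓▓▒▒██  ░░  ▒▒▓▓██▓▓██▓▓░░▓▓▒▒  ░░
░░  ░░▓▓██▓▓██      ██▒▒  ██▓▓▓▓░░██░░
░░  ░░▓▓██▓▓██      ██▒▒  ██▓▓▓▓░░██░░
  ██████▒▒▓▓      ▓▓██░░██  ░░  ▒▒  ▓▓
  ██████▒▒▓▓      ▓▓██░░██  ░░  ▒▒  ▓▓
    ██▓▓▓▓▒▒▒▒░░░░  ░░▓▓▒▒  ▒▒▒▒░░    
    ██▓▓▓▓▒▒▒▒░░░░  ░░▓▓▒▒  ▒▒▒▒░░    
░░▓▓▓▓▓▓██▓▓▒▒██▓▓▓▓░░░░  ▒▒▓▓  ██░░▒▒
░░▓▓▓▓▓▓██▓▓▒▒██▓▓▓▓░░░░  ▒▒▓▓  ██░░▒▒
▓▓░░▒▒▓▓██▒▒░░  ░░▓▓░░░░████▒▒▒▒  ██▒▒
▓▓░░▒▒▓▓██▒▒░░  ░░▓▓░░░░████▒▒▒▒  ██▒▒
▒▒▓▓░░░░    ██▒▒▓▓░░░░▓▓░░██▓▓  ▓▓▓▓▓▓
▒▒▓▓░░░░    ██▒▒▓▓░░░░▓▓░░██▓▓  ▓▓▓▓▓▓
░░    ██  ▒▒▒▒  ██░░  ██  ▓▓██▒▒  ▒▒▓▓
░░    ██  ▒▒▒▒  ██░░  ██  ▓▓██▒▒  ▒▒▓▓
██▓▓▓▓▒▒▓▓░░▒▒▒▒  ▒▒▒▒██░░▓▓░░░░██░░░░
██▓▓▓▓▒▒▓▓░░▒▒▒▒  ▒▒▒▒██░░▓▓░░░░██░░░░
                                      


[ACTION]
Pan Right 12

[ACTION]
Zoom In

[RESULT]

▓▓▓░░░   ▓▓▓▓▓▓▒▒▒   ▒▒▒▒▒▒▓▓▓▒▒▒░░░▓▓
▓▓▓░░░   ▓▓▓▓▓▓▒▒▒   ▒▒▒▒▒▒▓▓▓▒▒▒░░░▓▓
███▓▓▓▓▓▓▓▓▓▓▓▓▓▓▓███▓▓▓█████████   ██
███▓▓▓▓▓▓▓▓▓▓▓▓▓▓▓███▓▓▓█████████   ██
███▓▓▓▓▓▓▓▓▓▓▓▓▓▓▓███▓▓▓█████████   ██
▒▒▒▒▒▒▓▓▓░░░▒▒▒██████   ░░░██████░░░▒▒
▒▒▒▒▒▒▓▓▓░░░▒▒▒██████   ░░░██████░░░▒▒
▒▒▒▒▒▒▓▓▓░░░▒▒▒██████   ░░░██████░░░▒▒
   ▒▒▒▓▓▓███░░░███   ▓▓▓░░░▒▒▒   ███░░
   ▒▒▒▓▓▓███░░░███   ▓▓▓░░░▒▒▒   ███░░
   ▒▒▒▓▓▓███░░░███   ▓▓▓░░░▒▒▒   ███░░
   ▓▓▓   ▓▓▓▒▒▒███▓▓▓███▒▒▒▓▓▓▒▒▒   ▓▓
   ▓▓▓   ▓▓▓▒▒▒███▓▓▓███▒▒▒▓▓▓▒▒▒   ▓▓
   ▓▓▓   ▓▓▓▒▒▒███▓▓▓███▒▒▒▓▓▓▒▒▒   ▓▓
███   ░░░   ▒▒▒▓▓▓███▓▓▓███▓▓▓░░░▓▓▓▒▒
███   ░░░   ▒▒▒▓▓▓███▓▓▓███▓▓▓░░░▓▓▓▒▒
███   ░░░   ▒▒▒▓▓▓███▓▓▓███▓▓▓░░░▓▓▓▒▒
███▓▓▓███         ███▒▒▒   ███▓▓▓▓▓▓░░
███▓▓▓███         ███▒▒▒   ███▓▓▓▓▓▓░░
███▓▓▓███         ███▒▒▒   ███▓▓▓▓▓▓░░
▒▒▒▓▓▓         ▓▓▓███░░░███   ░░░   ▒▒
▒▒▒▓▓▓         ▓▓▓███░░░███   ░░░   ▒▒
▒▒▒▓▓▓         ▓▓▓███░░░███   ░░░   ▒▒


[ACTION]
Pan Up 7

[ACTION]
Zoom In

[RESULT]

████████░░░░▒▒▒▒████░░░░    ░░░░    ░░
████████░░░░▒▒▒▒████░░░░    ░░░░    ░░
████████░░░░▒▒▒▒████░░░░    ░░░░    ░░
████▒▒▒▒▓▓▓▓▓▓▓▓░░░░░░░░    ▒▒▒▒▒▒▒▒██
████▒▒▒▒▓▓▓▓▓▓▓▓░░░░░░░░    ▒▒▒▒▒▒▒▒██
████▒▒▒▒▓▓▓▓▓▓▓▓░░░░░░░░    ▒▒▒▒▒▒▒▒██
████▒▒▒▒▓▓▓▓▓▓▓▓░░░░░░░░    ▒▒▒▒▒▒▒▒██
    ░░░░▒▒▒▒████████▓▓▓▓        ▓▓▓▓  
    ░░░░▒▒▒▒████████▓▓▓▓        ▓▓▓▓  
    ░░░░▒▒▒▒████████▓▓▓▓        ▓▓▓▓  
    ░░░░▒▒▒▒████████▓▓▓▓        ▓▓▓▓  
▒▒▒▒▓▓▓▓░░░░    ▓▓▓▓▓▓▓▓▒▒▒▒    ▒▒▒▒▒▒
▒▒▒▒▓▓▓▓░░░░    ▓▓▓▓▓▓▓▓▒▒▒▒    ▒▒▒▒▒▒
▒▒▒▒▓▓▓▓░░░░    ▓▓▓▓▓▓▓▓▒▒▒▒    ▒▒▒▒▒▒
▒▒▒▒▓▓▓▓░░░░    ▓▓▓▓▓▓▓▓▒▒▒▒    ▒▒▒▒▒▒
████████▓▓▓▓▓▓▓▓▓▓▓▓▓▓▓▓▓▓▓▓████▓▓▓▓██
████████▓▓▓▓▓▓▓▓▓▓▓▓▓▓▓▓▓▓▓▓████▓▓▓▓██
████████▓▓▓▓▓▓▓▓▓▓▓▓▓▓▓▓▓▓▓▓████▓▓▓▓██
████████▓▓▓▓▓▓▓▓▓▓▓▓▓▓▓▓▓▓▓▓████▓▓▓▓██
▒▒▒▒▒▒▒▒▒▒▒▒▓▓▓▓░░░░▒▒▒▒████████    ░░
▒▒▒▒▒▒▒▒▒▒▒▒▓▓▓▓░░░░▒▒▒▒████████    ░░
▒▒▒▒▒▒▒▒▒▒▒▒▓▓▓▓░░░░▒▒▒▒████████    ░░
▒▒▒▒▒▒▒▒▒▒▒▒▓▓▓▓░░░░▒▒▒▒████████    ░░


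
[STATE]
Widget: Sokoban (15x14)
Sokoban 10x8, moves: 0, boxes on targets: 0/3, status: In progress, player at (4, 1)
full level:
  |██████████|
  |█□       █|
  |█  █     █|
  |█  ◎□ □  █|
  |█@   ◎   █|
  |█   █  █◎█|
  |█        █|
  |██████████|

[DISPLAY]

██████████     
█□       █     
█  █     █     
█  ◎□ □  █     
█@   ◎   █     
█   █  █◎█     
█        █     
██████████     
Moves: 0  0/3  
               
               
               
               
               


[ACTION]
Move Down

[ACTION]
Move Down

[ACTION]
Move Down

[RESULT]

██████████     
█□       █     
█  █     █     
█  ◎□ □  █     
█    ◎   █     
█   █  █◎█     
█@       █     
██████████     
Moves: 2  0/3  
               
               
               
               
               


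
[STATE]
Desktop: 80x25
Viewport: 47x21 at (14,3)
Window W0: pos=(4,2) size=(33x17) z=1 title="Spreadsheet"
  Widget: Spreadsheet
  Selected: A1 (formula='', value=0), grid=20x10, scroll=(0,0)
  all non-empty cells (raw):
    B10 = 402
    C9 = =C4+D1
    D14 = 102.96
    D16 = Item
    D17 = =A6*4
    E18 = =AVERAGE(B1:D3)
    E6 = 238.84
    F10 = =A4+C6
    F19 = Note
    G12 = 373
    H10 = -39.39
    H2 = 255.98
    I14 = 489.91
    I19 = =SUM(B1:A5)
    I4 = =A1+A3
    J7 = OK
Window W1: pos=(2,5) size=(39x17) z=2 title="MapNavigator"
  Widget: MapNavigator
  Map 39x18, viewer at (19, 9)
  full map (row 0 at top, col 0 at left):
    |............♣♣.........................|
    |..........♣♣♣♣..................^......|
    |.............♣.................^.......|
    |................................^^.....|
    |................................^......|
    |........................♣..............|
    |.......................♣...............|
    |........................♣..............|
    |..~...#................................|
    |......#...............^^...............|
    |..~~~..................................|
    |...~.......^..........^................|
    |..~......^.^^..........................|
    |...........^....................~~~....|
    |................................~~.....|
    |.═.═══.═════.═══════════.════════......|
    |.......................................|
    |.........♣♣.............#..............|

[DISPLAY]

eet                   ┃                        
──────────────────────┨                        
━━━━━━━━━━━━━━━━━━━━━━━━━━┓                    
or                        ┃                    
──────────────────────────┨                    
....................^^....┃                    
....................^.....┃                    
............♣.............┃                    
...........♣..............┃                    
............♣.............┃                    
..........................┃                    
.......@..^^..............┃                    
..........................┃                    
..........^...............┃                    
^.........................┃                    
....................~~~...┃                    
....................~~....┃                    
.═══════════.════════.....┃                    
━━━━━━━━━━━━━━━━━━━━━━━━━━┛                    
                                               
                                               


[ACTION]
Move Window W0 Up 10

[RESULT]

                      ┃                        
      B       C       ┃                        
━━━━━━━━━━━━━━━━━━━━━━━━━━┓                    
or                        ┃                    
──────────────────────────┨                    
....................^^....┃                    
....................^.....┃                    
............♣.............┃                    
...........♣..............┃                    
............♣.............┃                    
..........................┃                    
.......@..^^..............┃                    
..........................┃                    
..........^...............┃                    
^.........................┃                    
....................~~~...┃                    
....................~~....┃                    
.═══════════.════════.....┃                    
━━━━━━━━━━━━━━━━━━━━━━━━━━┛                    
                                               
                                               


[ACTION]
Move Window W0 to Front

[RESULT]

                      ┃                        
      B       C       ┃                        
----------------------┃━━━┓                    
[0]       0       0   ┃   ┃                    
  0       0       0   ┃───┨                    
  0       0       0   ┃...┃                    
  0       0       0   ┃...┃                    
  0       0       0   ┃...┃                    
  0       0       0   ┃...┃                    
  0       0       0   ┃...┃                    
  0       0       0   ┃...┃                    
  0       0       0   ┃...┃                    
  0     402       0   ┃...┃                    
━━━━━━━━━━━━━━━━━━━━━━┛...┃                    
^.........................┃                    
....................~~~...┃                    
....................~~....┃                    
.═══════════.════════.....┃                    
━━━━━━━━━━━━━━━━━━━━━━━━━━┛                    
                                               
                                               


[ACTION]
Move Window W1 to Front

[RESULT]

                      ┃                        
      B       C       ┃                        
━━━━━━━━━━━━━━━━━━━━━━━━━━┓                    
or                        ┃                    
──────────────────────────┨                    
....................^^....┃                    
....................^.....┃                    
............♣.............┃                    
...........♣..............┃                    
............♣.............┃                    
..........................┃                    
.......@..^^..............┃                    
..........................┃                    
..........^...............┃                    
^.........................┃                    
....................~~~...┃                    
....................~~....┃                    
.═══════════.════════.....┃                    
━━━━━━━━━━━━━━━━━━━━━━━━━━┛                    
                                               
                                               


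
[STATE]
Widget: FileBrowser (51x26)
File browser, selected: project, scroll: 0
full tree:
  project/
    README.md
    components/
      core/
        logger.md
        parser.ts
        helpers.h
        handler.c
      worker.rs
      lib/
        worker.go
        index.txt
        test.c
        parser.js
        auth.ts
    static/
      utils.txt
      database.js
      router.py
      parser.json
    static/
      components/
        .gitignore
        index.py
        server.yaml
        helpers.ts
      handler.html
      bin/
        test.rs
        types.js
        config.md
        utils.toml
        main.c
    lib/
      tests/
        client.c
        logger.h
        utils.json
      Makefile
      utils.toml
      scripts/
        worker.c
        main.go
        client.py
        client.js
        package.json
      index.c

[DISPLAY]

> [-] project/                                     
    README.md                                      
    [+] components/                                
    [+] static/                                    
    [+] static/                                    
    [+] lib/                                       
                                                   
                                                   
                                                   
                                                   
                                                   
                                                   
                                                   
                                                   
                                                   
                                                   
                                                   
                                                   
                                                   
                                                   
                                                   
                                                   
                                                   
                                                   
                                                   
                                                   


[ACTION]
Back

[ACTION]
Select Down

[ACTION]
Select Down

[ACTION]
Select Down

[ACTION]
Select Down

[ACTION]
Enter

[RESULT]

  [-] project/                                     
    README.md                                      
    [+] components/                                
    [-] static/                                    
    > utils.txt                                    
      database.js                                  
      router.py                                    
      parser.json                                  
    [-] static/                                    
      [+] components/                              
      handler.html                                 
      [+] bin/                                     
    [+] lib/                                       
                                                   
                                                   
                                                   
                                                   
                                                   
                                                   
                                                   
                                                   
                                                   
                                                   
                                                   
                                                   
                                                   


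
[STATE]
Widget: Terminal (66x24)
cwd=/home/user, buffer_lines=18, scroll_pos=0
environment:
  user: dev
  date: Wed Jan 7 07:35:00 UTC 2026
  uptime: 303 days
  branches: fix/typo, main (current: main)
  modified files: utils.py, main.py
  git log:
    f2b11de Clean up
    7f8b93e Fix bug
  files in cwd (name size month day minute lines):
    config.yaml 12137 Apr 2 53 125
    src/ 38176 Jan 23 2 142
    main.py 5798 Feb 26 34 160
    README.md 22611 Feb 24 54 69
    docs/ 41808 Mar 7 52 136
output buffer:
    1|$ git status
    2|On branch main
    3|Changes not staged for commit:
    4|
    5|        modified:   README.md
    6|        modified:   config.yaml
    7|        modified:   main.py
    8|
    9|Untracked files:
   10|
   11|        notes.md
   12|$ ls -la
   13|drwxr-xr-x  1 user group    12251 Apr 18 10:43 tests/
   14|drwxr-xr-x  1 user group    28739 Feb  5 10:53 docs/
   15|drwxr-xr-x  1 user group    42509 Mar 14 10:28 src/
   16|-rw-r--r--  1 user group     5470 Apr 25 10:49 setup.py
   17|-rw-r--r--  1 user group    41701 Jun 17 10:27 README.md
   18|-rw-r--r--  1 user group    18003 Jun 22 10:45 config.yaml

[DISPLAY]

$ git status                                                      
On branch main                                                    
Changes not staged for commit:                                    
                                                                  
        modified:   README.md                                     
        modified:   config.yaml                                   
        modified:   main.py                                       
                                                                  
Untracked files:                                                  
                                                                  
        notes.md                                                  
$ ls -la                                                          
drwxr-xr-x  1 user group    12251 Apr 18 10:43 tests/             
drwxr-xr-x  1 user group    28739 Feb  5 10:53 docs/              
drwxr-xr-x  1 user group    42509 Mar 14 10:28 src/               
-rw-r--r--  1 user group     5470 Apr 25 10:49 setup.py           
-rw-r--r--  1 user group    41701 Jun 17 10:27 README.md          
-rw-r--r--  1 user group    18003 Jun 22 10:45 config.yaml        
$ █                                                               
                                                                  
                                                                  
                                                                  
                                                                  
                                                                  


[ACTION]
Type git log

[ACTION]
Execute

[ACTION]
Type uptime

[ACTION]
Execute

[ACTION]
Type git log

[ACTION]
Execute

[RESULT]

                                                                  
        modified:   README.md                                     
        modified:   config.yaml                                   
        modified:   main.py                                       
                                                                  
Untracked files:                                                  
                                                                  
        notes.md                                                  
$ ls -la                                                          
drwxr-xr-x  1 user group    12251 Apr 18 10:43 tests/             
drwxr-xr-x  1 user group    28739 Feb  5 10:53 docs/              
drwxr-xr-x  1 user group    42509 Mar 14 10:28 src/               
-rw-r--r--  1 user group     5470 Apr 25 10:49 setup.py           
-rw-r--r--  1 user group    41701 Jun 17 10:27 README.md          
-rw-r--r--  1 user group    18003 Jun 22 10:45 config.yaml        
$ git log                                                         
f2b11de Clean up                                                  
7f8b93e Fix bug                                                   
$ uptime                                                          
 10:00  up 303 days                                               
$ git log                                                         
f2b11de Clean up                                                  
7f8b93e Fix bug                                                   
$ █                                                               


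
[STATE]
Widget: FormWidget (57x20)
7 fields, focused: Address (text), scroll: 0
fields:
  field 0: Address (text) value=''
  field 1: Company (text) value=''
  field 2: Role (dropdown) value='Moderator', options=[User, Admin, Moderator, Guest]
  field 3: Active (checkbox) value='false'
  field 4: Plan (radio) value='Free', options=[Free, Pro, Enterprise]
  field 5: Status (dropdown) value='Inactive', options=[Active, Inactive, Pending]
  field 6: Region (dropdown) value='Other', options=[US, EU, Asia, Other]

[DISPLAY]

> Address:    [                                         ]
  Company:    [                                         ]
  Role:       [Moderator                               ▼]
  Active:     [ ]                                        
  Plan:       (●) Free  ( ) Pro  ( ) Enterprise          
  Status:     [Inactive                                ▼]
  Region:     [Other                                   ▼]
                                                         
                                                         
                                                         
                                                         
                                                         
                                                         
                                                         
                                                         
                                                         
                                                         
                                                         
                                                         
                                                         


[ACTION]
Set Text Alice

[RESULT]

> Address:    [Alice                                    ]
  Company:    [                                         ]
  Role:       [Moderator                               ▼]
  Active:     [ ]                                        
  Plan:       (●) Free  ( ) Pro  ( ) Enterprise          
  Status:     [Inactive                                ▼]
  Region:     [Other                                   ▼]
                                                         
                                                         
                                                         
                                                         
                                                         
                                                         
                                                         
                                                         
                                                         
                                                         
                                                         
                                                         
                                                         


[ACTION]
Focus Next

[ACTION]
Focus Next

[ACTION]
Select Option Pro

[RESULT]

  Address:    [Alice                                    ]
  Company:    [                                         ]
> Role:       [Moderator                               ▼]
  Active:     [ ]                                        
  Plan:       (●) Free  ( ) Pro  ( ) Enterprise          
  Status:     [Inactive                                ▼]
  Region:     [Other                                   ▼]
                                                         
                                                         
                                                         
                                                         
                                                         
                                                         
                                                         
                                                         
                                                         
                                                         
                                                         
                                                         
                                                         


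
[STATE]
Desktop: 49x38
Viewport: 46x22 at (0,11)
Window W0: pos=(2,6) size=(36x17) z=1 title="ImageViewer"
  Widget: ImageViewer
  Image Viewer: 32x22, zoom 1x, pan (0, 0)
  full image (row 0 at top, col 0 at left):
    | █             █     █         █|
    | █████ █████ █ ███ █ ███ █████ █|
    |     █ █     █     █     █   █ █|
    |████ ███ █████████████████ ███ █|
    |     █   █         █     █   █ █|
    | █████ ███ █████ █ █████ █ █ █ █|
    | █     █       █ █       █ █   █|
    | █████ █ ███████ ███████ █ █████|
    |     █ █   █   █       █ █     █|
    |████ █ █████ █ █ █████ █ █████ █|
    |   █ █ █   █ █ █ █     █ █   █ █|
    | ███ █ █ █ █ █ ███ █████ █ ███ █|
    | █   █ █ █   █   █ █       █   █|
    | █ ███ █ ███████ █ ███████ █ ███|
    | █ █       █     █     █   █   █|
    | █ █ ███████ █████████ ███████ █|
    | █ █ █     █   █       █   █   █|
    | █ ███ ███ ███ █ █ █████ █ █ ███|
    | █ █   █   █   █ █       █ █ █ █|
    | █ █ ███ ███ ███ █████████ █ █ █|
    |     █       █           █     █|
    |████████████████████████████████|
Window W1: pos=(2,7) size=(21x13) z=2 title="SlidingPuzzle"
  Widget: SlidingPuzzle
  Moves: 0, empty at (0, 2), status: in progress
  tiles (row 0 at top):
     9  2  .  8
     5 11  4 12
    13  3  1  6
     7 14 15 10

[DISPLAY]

  ┃│  9 │  2 │    │  8┃     █   █ █  ┃        
  ┃├────┼────┼────┼───┃██████ ███ █  ┃        
  ┃│  5 │ 11 │  4 │ 12┃     █   █ █  ┃        
  ┃├────┼────┼────┼───┃████ █ █ █ █  ┃        
  ┃│ 13 │  3 │  1 │  6┃     █ █   █  ┃        
  ┃├────┼────┼────┼───┃████ █ █████  ┃        
  ┃│  7 │ 14 │ 15 │ 10┃   █ █     █  ┃        
  ┃└────┴────┴────┴───┃██ █ █████ █  ┃        
  ┗━━━━━━━━━━━━━━━━━━━┛   █ █   █ █  ┃        
  ┃ ███ █ █ █ █ █ ███ █████ █ ███ █  ┃        
  ┃ █   █ █ █   █   █ █       █   █  ┃        
  ┗━━━━━━━━━━━━━━━━━━━━━━━━━━━━━━━━━━┛        
                                              
                                              
                                              
                                              
                                              
                                              
                                              
                                              
                                              
                                              


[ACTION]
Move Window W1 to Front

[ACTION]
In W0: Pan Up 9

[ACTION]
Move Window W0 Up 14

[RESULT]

  ┃│  9 │  2 │    │  8┃   █ █     █  ┃        
  ┃├────┼────┼────┼───┃██ █ █████ █  ┃        
  ┃│  5 │ 11 │  4 │ 12┃   █ █   █ █  ┃        
  ┃├────┼────┼────┼───┃████ █ ███ █  ┃        
  ┃│ 13 │  3 │  1 │  6┃       █   █  ┃        
  ┃├────┼────┼────┼───┃━━━━━━━━━━━━━━┛        
  ┃│  7 │ 14 │ 15 │ 10┃                       
  ┃└────┴────┴────┴───┃                       
  ┗━━━━━━━━━━━━━━━━━━━┛                       
                                              
                                              
                                              
                                              
                                              
                                              
                                              
                                              
                                              
                                              
                                              
                                              
                                              
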